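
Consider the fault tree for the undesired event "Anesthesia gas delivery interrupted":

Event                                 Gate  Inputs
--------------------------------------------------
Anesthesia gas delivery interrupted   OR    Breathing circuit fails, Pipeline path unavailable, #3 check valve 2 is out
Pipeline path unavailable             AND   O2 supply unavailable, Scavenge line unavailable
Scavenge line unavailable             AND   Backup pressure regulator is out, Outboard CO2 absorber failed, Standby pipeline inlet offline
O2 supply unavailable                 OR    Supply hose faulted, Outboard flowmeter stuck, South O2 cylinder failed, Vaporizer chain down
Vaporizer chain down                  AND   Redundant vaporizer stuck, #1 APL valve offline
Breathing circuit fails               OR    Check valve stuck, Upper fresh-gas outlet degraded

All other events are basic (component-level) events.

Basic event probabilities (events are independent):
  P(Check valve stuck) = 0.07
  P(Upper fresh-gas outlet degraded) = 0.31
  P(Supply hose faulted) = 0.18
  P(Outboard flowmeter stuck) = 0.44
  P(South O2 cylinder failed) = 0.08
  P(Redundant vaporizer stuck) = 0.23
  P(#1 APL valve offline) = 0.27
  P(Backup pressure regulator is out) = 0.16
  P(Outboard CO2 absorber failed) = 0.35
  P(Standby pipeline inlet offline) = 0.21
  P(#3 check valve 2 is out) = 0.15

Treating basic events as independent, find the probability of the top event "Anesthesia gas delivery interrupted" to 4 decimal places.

0.4584

P(Breathing circuit fails) [OR] = 1 − (1−0.07) × (1−0.31) = 0.358300
P(Vaporizer chain down) [AND] = 0.23 × 0.27 = 0.062100
P(O2 supply unavailable) [OR] = 1 − (1−0.18) × (1−0.44) × (1−0.08) × (1−0.062100) = 0.603771
P(Scavenge line unavailable) [AND] = 0.16 × 0.35 × 0.21 = 0.011760
P(Pipeline path unavailable) [AND] = 0.603771 × 0.011760 = 0.007100
P(Anesthesia gas delivery interrupted) [OR] = 1 − (1−0.358300) × (1−0.007100) × (1−0.15) = 0.458428
Rounded to 4 decimal places: P(Anesthesia gas delivery interrupted) ≈ 0.4584.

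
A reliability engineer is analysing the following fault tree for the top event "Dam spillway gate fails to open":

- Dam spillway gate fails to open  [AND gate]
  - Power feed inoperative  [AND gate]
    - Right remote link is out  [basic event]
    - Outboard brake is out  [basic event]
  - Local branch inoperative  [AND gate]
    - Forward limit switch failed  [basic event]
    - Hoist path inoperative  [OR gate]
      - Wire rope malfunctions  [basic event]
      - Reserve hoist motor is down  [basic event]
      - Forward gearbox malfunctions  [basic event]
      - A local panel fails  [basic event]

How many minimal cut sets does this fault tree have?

Power feed inoperative [AND]: one cut set from each child combined → 1 × 1 = 1 cut set(s).
Hoist path inoperative [OR]: union of children's cut sets → 4 cut set(s).
Local branch inoperative [AND]: one cut set from each child combined → 1 × 4 = 4 cut set(s).
Dam spillway gate fails to open [AND]: one cut set from each child combined → 1 × 4 = 4 cut set(s).
Minimal cut sets: {Forward limit switch failed, Outboard brake is out, Right remote link is out, Wire rope malfunctions}; {Forward limit switch failed, Outboard brake is out, Reserve hoist motor is down, Right remote link is out}; {Forward gearbox malfunctions, Forward limit switch failed, Outboard brake is out, Right remote link is out}; {A local panel fails, Forward limit switch failed, Outboard brake is out, Right remote link is out}.

4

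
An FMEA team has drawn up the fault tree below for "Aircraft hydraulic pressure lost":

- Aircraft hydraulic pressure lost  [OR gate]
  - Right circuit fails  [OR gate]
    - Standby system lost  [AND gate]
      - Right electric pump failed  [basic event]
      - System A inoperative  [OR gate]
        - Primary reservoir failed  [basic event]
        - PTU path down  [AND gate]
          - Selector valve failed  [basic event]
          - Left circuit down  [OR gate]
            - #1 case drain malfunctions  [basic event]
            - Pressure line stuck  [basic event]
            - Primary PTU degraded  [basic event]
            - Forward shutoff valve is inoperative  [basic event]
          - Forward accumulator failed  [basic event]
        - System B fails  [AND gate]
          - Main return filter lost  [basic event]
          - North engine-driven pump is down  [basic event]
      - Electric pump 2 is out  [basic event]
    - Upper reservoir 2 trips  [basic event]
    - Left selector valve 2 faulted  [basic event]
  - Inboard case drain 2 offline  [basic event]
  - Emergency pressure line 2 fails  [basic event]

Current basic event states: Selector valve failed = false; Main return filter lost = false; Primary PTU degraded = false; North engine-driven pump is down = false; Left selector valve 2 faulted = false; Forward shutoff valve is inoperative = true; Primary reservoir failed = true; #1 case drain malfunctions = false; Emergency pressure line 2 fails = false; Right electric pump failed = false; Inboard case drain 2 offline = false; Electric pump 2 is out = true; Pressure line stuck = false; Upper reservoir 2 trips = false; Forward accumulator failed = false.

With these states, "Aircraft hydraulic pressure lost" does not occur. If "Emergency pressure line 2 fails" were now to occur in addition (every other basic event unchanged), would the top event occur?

Counterfactual: set "Emergency pressure line 2 fails" to occurred.
Left circuit down [OR]: #1 case drain malfunctions=not, Pressure line stuck=not, Primary PTU degraded=not, Forward shutoff valve is inoperative=occurs → at least one input occurs → occurs.
PTU path down [AND]: Selector valve failed=not, Left circuit down=occurs, Forward accumulator failed=not → not all inputs occur → does not occur.
System B fails [AND]: Main return filter lost=not, North engine-driven pump is down=not → not all inputs occur → does not occur.
System A inoperative [OR]: Primary reservoir failed=occurs, PTU path down=not, System B fails=not → at least one input occurs → occurs.
Standby system lost [AND]: Right electric pump failed=not, System A inoperative=occurs, Electric pump 2 is out=occurs → not all inputs occur → does not occur.
Right circuit fails [OR]: Standby system lost=not, Upper reservoir 2 trips=not, Left selector valve 2 faulted=not → no input occurs → does not occur.
Aircraft hydraulic pressure lost [OR]: Right circuit fails=not, Inboard case drain 2 offline=not, Emergency pressure line 2 fails=occurs → at least one input occurs → occurs.

Yes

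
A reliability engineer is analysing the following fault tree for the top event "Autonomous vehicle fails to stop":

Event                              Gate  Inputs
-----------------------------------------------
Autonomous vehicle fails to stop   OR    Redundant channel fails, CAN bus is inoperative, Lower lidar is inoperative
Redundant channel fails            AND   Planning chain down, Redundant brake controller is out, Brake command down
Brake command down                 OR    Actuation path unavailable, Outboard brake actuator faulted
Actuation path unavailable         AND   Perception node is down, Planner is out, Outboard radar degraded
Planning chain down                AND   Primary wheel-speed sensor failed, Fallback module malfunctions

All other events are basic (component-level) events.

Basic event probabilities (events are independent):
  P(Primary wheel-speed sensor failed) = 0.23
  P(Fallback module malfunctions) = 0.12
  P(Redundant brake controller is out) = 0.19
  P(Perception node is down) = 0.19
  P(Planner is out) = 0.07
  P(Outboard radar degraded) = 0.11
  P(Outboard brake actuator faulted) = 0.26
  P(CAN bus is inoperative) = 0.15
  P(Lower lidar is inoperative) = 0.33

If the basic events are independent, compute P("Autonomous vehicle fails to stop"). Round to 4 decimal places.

0.4313

P(Planning chain down) [AND] = 0.23 × 0.12 = 0.027600
P(Actuation path unavailable) [AND] = 0.19 × 0.07 × 0.11 = 0.001463
P(Brake command down) [OR] = 1 − (1−0.001463) × (1−0.26) = 0.261083
P(Redundant channel fails) [AND] = 0.027600 × 0.19 × 0.261083 = 0.001369
P(Autonomous vehicle fails to stop) [OR] = 1 − (1−0.001369) × (1−0.15) × (1−0.33) = 0.431280
Rounded to 4 decimal places: P(Autonomous vehicle fails to stop) ≈ 0.4313.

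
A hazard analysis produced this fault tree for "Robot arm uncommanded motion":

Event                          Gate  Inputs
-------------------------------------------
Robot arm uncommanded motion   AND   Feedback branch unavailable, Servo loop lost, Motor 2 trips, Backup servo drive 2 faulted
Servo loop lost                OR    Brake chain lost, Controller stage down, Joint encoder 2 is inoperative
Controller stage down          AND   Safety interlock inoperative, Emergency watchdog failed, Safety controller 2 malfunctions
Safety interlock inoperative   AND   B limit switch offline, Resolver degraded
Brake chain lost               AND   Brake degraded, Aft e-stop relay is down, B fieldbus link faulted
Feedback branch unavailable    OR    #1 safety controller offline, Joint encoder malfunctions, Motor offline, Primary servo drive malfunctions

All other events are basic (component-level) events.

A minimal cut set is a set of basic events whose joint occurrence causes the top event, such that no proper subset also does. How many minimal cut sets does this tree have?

Feedback branch unavailable [OR]: union of children's cut sets → 4 cut set(s).
Brake chain lost [AND]: one cut set from each child combined → 1 × 1 × 1 = 1 cut set(s).
Safety interlock inoperative [AND]: one cut set from each child combined → 1 × 1 = 1 cut set(s).
Controller stage down [AND]: one cut set from each child combined → 1 × 1 × 1 = 1 cut set(s).
Servo loop lost [OR]: union of children's cut sets → 3 cut set(s).
Robot arm uncommanded motion [AND]: one cut set from each child combined → 4 × 3 × 1 × 1 = 12 cut set(s).

12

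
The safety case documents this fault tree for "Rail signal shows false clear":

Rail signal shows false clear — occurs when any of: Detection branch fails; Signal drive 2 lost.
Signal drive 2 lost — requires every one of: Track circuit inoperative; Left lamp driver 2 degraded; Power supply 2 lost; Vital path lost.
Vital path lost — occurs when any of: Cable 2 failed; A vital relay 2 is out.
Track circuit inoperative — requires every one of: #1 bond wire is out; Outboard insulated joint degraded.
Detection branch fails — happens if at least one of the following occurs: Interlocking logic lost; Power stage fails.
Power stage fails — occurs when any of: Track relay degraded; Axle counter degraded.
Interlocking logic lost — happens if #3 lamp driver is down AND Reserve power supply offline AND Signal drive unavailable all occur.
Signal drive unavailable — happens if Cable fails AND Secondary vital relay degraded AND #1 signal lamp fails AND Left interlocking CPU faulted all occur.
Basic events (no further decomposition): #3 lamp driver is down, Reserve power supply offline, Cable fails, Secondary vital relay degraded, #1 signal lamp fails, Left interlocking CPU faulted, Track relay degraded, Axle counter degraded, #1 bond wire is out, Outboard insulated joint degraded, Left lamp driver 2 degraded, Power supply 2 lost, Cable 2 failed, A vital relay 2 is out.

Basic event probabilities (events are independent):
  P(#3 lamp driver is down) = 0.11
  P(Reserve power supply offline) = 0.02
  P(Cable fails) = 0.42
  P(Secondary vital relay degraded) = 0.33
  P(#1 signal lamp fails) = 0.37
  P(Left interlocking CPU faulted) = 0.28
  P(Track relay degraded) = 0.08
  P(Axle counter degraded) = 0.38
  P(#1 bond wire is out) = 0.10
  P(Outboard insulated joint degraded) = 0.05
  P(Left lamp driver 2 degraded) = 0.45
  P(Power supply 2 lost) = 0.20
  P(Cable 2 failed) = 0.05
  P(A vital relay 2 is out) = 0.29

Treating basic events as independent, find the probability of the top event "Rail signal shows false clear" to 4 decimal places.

0.4297

P(Signal drive unavailable) [AND] = 0.42 × 0.33 × 0.37 × 0.28 = 0.014359
P(Interlocking logic lost) [AND] = 0.11 × 0.02 × 0.014359 = 0.000032
P(Power stage fails) [OR] = 1 − (1−0.08) × (1−0.38) = 0.429600
P(Detection branch fails) [OR] = 1 − (1−0.000032) × (1−0.429600) = 0.429618
P(Track circuit inoperative) [AND] = 0.10 × 0.05 = 0.005000
P(Vital path lost) [OR] = 1 − (1−0.05) × (1−0.29) = 0.325500
P(Signal drive 2 lost) [AND] = 0.005000 × 0.45 × 0.20 × 0.325500 = 0.000146
P(Rail signal shows false clear) [OR] = 1 − (1−0.429618) × (1−0.000146) = 0.429701
Rounded to 4 decimal places: P(Rail signal shows false clear) ≈ 0.4297.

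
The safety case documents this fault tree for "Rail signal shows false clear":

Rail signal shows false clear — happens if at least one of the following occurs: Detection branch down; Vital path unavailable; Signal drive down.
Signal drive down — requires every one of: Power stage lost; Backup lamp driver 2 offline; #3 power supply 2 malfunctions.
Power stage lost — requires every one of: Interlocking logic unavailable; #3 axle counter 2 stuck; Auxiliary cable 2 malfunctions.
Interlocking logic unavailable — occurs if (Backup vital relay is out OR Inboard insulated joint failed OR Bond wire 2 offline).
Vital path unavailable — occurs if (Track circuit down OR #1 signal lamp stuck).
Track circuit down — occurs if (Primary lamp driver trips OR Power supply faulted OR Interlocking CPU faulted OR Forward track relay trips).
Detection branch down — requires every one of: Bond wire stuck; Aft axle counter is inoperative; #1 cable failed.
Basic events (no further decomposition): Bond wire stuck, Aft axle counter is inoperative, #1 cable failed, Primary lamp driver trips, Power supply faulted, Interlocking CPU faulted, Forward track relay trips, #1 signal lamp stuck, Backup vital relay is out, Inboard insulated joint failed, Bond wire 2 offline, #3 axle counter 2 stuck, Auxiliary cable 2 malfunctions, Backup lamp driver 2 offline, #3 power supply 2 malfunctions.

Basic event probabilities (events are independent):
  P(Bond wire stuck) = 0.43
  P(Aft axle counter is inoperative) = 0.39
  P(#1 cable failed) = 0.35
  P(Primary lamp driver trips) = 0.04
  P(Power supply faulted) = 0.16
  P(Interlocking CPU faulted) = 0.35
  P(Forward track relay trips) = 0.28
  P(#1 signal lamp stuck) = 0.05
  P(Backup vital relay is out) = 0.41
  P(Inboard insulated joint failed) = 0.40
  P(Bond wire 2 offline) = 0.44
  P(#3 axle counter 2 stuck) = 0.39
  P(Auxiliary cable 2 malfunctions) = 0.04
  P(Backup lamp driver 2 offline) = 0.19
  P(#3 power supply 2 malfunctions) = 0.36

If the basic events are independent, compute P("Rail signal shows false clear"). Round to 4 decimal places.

P(Detection branch down) [AND] = 0.43 × 0.39 × 0.35 = 0.058695
P(Track circuit down) [OR] = 1 − (1−0.04) × (1−0.16) × (1−0.35) × (1−0.28) = 0.622605
P(Vital path unavailable) [OR] = 1 − (1−0.622605) × (1−0.05) = 0.641475
P(Interlocking logic unavailable) [OR] = 1 − (1−0.41) × (1−0.40) × (1−0.44) = 0.801760
P(Power stage lost) [AND] = 0.801760 × 0.39 × 0.04 = 0.012507
P(Signal drive down) [AND] = 0.012507 × 0.19 × 0.36 = 0.000855
P(Rail signal shows false clear) [OR] = 1 − (1−0.058695) × (1−0.641475) × (1−0.000855) = 0.662807
Rounded to 4 decimal places: P(Rail signal shows false clear) ≈ 0.6628.

0.6628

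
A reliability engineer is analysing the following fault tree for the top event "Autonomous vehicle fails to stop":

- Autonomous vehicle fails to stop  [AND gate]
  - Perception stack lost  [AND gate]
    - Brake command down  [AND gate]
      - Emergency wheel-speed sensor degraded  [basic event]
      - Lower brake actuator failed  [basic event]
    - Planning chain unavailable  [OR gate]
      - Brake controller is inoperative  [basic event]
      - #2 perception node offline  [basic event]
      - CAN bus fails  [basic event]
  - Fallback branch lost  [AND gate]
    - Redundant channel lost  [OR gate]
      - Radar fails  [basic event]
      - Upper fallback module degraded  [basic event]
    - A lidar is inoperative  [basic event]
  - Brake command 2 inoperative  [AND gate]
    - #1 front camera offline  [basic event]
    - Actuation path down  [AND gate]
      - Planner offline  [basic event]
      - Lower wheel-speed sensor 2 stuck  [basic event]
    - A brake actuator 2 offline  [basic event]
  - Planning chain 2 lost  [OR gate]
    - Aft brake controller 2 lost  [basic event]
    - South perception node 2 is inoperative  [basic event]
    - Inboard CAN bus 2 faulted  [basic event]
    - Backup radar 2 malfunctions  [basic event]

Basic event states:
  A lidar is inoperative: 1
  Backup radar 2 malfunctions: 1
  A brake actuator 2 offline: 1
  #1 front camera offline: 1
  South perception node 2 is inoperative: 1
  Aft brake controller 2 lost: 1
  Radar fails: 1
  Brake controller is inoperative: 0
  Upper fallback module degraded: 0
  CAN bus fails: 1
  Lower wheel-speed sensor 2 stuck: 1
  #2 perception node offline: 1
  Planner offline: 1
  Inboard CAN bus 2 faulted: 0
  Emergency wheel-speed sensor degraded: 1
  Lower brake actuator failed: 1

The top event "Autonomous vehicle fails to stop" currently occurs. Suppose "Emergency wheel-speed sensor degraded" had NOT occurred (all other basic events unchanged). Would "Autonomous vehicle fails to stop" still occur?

Counterfactual: set "Emergency wheel-speed sensor degraded" to not occurred.
Brake command down [AND]: Emergency wheel-speed sensor degraded=not, Lower brake actuator failed=occurs → not all inputs occur → does not occur.
Planning chain unavailable [OR]: Brake controller is inoperative=not, #2 perception node offline=occurs, CAN bus fails=occurs → at least one input occurs → occurs.
Perception stack lost [AND]: Brake command down=not, Planning chain unavailable=occurs → not all inputs occur → does not occur.
Redundant channel lost [OR]: Radar fails=occurs, Upper fallback module degraded=not → at least one input occurs → occurs.
Fallback branch lost [AND]: Redundant channel lost=occurs, A lidar is inoperative=occurs → all inputs occur → occurs.
Actuation path down [AND]: Planner offline=occurs, Lower wheel-speed sensor 2 stuck=occurs → all inputs occur → occurs.
Brake command 2 inoperative [AND]: #1 front camera offline=occurs, Actuation path down=occurs, A brake actuator 2 offline=occurs → all inputs occur → occurs.
Planning chain 2 lost [OR]: Aft brake controller 2 lost=occurs, South perception node 2 is inoperative=occurs, Inboard CAN bus 2 faulted=not, Backup radar 2 malfunctions=occurs → at least one input occurs → occurs.
Autonomous vehicle fails to stop [AND]: Perception stack lost=not, Fallback branch lost=occurs, Brake command 2 inoperative=occurs, Planning chain 2 lost=occurs → not all inputs occur → does not occur.

No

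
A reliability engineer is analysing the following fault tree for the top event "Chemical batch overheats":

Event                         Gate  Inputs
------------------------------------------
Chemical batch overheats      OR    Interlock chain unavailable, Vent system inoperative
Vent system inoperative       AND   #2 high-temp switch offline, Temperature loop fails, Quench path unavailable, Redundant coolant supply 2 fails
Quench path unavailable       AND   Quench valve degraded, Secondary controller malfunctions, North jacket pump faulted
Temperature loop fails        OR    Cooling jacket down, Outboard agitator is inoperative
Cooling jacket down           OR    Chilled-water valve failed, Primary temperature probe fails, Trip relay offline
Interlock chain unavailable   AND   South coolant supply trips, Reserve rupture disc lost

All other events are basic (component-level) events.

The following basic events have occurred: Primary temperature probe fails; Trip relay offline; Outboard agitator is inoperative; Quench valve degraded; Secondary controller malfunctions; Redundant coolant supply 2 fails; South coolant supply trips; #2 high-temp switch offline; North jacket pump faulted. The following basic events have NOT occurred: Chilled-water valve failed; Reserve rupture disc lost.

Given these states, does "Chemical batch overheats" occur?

Yes

Interlock chain unavailable [AND]: South coolant supply trips=occurs, Reserve rupture disc lost=not → not all inputs occur → does not occur.
Cooling jacket down [OR]: Chilled-water valve failed=not, Primary temperature probe fails=occurs, Trip relay offline=occurs → at least one input occurs → occurs.
Temperature loop fails [OR]: Cooling jacket down=occurs, Outboard agitator is inoperative=occurs → at least one input occurs → occurs.
Quench path unavailable [AND]: Quench valve degraded=occurs, Secondary controller malfunctions=occurs, North jacket pump faulted=occurs → all inputs occur → occurs.
Vent system inoperative [AND]: #2 high-temp switch offline=occurs, Temperature loop fails=occurs, Quench path unavailable=occurs, Redundant coolant supply 2 fails=occurs → all inputs occur → occurs.
Chemical batch overheats [OR]: Interlock chain unavailable=not, Vent system inoperative=occurs → at least one input occurs → occurs.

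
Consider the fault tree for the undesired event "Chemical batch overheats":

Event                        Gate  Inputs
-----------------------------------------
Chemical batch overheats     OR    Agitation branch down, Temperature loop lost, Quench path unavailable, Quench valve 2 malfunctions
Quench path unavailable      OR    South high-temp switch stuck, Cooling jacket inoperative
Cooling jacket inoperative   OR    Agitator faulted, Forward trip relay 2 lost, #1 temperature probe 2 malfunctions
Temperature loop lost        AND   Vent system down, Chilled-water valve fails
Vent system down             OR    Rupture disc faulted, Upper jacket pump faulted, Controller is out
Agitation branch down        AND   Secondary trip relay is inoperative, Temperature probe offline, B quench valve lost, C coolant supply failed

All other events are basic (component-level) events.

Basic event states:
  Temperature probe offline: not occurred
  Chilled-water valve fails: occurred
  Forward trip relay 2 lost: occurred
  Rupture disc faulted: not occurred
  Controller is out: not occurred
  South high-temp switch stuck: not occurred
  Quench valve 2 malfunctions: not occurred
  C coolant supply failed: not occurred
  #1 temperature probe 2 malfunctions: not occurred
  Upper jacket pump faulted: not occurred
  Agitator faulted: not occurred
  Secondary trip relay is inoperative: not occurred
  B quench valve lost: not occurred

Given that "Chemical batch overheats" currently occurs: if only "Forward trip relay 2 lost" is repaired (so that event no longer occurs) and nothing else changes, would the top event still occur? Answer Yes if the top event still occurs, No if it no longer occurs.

Counterfactual: set "Forward trip relay 2 lost" to not occurred.
Agitation branch down [AND]: Secondary trip relay is inoperative=not, Temperature probe offline=not, B quench valve lost=not, C coolant supply failed=not → not all inputs occur → does not occur.
Vent system down [OR]: Rupture disc faulted=not, Upper jacket pump faulted=not, Controller is out=not → no input occurs → does not occur.
Temperature loop lost [AND]: Vent system down=not, Chilled-water valve fails=occurs → not all inputs occur → does not occur.
Cooling jacket inoperative [OR]: Agitator faulted=not, Forward trip relay 2 lost=not, #1 temperature probe 2 malfunctions=not → no input occurs → does not occur.
Quench path unavailable [OR]: South high-temp switch stuck=not, Cooling jacket inoperative=not → no input occurs → does not occur.
Chemical batch overheats [OR]: Agitation branch down=not, Temperature loop lost=not, Quench path unavailable=not, Quench valve 2 malfunctions=not → no input occurs → does not occur.

No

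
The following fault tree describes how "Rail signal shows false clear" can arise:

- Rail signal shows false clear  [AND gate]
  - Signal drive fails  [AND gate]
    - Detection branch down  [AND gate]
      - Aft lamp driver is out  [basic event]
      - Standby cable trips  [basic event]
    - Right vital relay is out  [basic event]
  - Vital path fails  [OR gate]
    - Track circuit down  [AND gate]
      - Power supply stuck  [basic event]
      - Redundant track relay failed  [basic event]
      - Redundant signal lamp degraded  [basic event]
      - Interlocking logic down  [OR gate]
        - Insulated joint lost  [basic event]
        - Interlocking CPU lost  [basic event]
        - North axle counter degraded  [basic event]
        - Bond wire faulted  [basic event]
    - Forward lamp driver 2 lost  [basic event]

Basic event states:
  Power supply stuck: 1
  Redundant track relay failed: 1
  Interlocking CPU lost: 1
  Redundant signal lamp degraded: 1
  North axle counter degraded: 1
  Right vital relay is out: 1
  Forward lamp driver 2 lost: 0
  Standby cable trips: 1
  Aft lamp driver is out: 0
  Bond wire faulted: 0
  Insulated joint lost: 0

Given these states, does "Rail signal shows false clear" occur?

No

Detection branch down [AND]: Aft lamp driver is out=not, Standby cable trips=occurs → not all inputs occur → does not occur.
Signal drive fails [AND]: Detection branch down=not, Right vital relay is out=occurs → not all inputs occur → does not occur.
Interlocking logic down [OR]: Insulated joint lost=not, Interlocking CPU lost=occurs, North axle counter degraded=occurs, Bond wire faulted=not → at least one input occurs → occurs.
Track circuit down [AND]: Power supply stuck=occurs, Redundant track relay failed=occurs, Redundant signal lamp degraded=occurs, Interlocking logic down=occurs → all inputs occur → occurs.
Vital path fails [OR]: Track circuit down=occurs, Forward lamp driver 2 lost=not → at least one input occurs → occurs.
Rail signal shows false clear [AND]: Signal drive fails=not, Vital path fails=occurs → not all inputs occur → does not occur.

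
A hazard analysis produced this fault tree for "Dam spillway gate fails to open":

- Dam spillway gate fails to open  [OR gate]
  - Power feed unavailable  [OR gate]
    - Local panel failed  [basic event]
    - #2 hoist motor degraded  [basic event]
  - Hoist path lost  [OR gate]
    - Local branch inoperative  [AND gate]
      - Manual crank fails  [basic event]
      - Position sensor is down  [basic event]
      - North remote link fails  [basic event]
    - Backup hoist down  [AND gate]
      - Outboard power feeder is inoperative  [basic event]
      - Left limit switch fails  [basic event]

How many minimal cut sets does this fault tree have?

Power feed unavailable [OR]: union of children's cut sets → 2 cut set(s).
Local branch inoperative [AND]: one cut set from each child combined → 1 × 1 × 1 = 1 cut set(s).
Backup hoist down [AND]: one cut set from each child combined → 1 × 1 = 1 cut set(s).
Hoist path lost [OR]: union of children's cut sets → 2 cut set(s).
Dam spillway gate fails to open [OR]: union of children's cut sets → 4 cut set(s).
Minimal cut sets: {Local panel failed}; {#2 hoist motor degraded}; {Manual crank fails, North remote link fails, Position sensor is down}; {Left limit switch fails, Outboard power feeder is inoperative}.

4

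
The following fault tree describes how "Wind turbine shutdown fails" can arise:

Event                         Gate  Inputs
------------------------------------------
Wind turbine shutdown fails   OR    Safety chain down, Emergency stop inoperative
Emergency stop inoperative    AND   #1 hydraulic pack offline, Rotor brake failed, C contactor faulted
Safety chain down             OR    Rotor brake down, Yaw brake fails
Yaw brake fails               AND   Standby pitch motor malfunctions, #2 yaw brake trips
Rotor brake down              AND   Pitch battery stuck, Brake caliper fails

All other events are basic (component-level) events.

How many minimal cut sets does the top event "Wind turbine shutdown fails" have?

3

Rotor brake down [AND]: one cut set from each child combined → 1 × 1 = 1 cut set(s).
Yaw brake fails [AND]: one cut set from each child combined → 1 × 1 = 1 cut set(s).
Safety chain down [OR]: union of children's cut sets → 2 cut set(s).
Emergency stop inoperative [AND]: one cut set from each child combined → 1 × 1 × 1 = 1 cut set(s).
Wind turbine shutdown fails [OR]: union of children's cut sets → 3 cut set(s).
Minimal cut sets: {Brake caliper fails, Pitch battery stuck}; {#2 yaw brake trips, Standby pitch motor malfunctions}; {#1 hydraulic pack offline, C contactor faulted, Rotor brake failed}.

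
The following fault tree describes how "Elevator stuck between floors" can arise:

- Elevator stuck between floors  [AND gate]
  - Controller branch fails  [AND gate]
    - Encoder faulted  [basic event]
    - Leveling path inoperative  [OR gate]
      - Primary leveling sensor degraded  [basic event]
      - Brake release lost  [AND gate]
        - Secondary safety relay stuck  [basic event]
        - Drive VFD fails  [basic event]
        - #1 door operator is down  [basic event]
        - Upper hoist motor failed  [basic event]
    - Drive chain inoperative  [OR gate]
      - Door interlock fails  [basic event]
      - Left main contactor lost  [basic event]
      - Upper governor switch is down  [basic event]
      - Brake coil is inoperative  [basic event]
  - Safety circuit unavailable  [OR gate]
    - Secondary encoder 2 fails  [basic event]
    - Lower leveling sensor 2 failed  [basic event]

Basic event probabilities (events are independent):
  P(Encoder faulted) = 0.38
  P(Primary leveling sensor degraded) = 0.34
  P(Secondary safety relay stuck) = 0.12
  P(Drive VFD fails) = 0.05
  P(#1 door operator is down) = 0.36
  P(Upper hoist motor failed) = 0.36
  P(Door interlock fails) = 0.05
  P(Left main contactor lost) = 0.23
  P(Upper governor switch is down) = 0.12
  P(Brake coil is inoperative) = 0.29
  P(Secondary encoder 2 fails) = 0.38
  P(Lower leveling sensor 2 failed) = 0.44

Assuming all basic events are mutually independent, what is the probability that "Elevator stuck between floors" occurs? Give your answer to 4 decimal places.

0.0459

P(Brake release lost) [AND] = 0.12 × 0.05 × 0.36 × 0.36 = 0.000778
P(Leveling path inoperative) [OR] = 1 − (1−0.34) × (1−0.000778) = 0.340513
P(Drive chain inoperative) [OR] = 1 − (1−0.05) × (1−0.23) × (1−0.12) × (1−0.29) = 0.542959
P(Controller branch fails) [AND] = 0.38 × 0.340513 × 0.542959 = 0.070256
P(Safety circuit unavailable) [OR] = 1 − (1−0.38) × (1−0.44) = 0.652800
P(Elevator stuck between floors) [AND] = 0.070256 × 0.652800 = 0.045863
Rounded to 4 decimal places: P(Elevator stuck between floors) ≈ 0.0459.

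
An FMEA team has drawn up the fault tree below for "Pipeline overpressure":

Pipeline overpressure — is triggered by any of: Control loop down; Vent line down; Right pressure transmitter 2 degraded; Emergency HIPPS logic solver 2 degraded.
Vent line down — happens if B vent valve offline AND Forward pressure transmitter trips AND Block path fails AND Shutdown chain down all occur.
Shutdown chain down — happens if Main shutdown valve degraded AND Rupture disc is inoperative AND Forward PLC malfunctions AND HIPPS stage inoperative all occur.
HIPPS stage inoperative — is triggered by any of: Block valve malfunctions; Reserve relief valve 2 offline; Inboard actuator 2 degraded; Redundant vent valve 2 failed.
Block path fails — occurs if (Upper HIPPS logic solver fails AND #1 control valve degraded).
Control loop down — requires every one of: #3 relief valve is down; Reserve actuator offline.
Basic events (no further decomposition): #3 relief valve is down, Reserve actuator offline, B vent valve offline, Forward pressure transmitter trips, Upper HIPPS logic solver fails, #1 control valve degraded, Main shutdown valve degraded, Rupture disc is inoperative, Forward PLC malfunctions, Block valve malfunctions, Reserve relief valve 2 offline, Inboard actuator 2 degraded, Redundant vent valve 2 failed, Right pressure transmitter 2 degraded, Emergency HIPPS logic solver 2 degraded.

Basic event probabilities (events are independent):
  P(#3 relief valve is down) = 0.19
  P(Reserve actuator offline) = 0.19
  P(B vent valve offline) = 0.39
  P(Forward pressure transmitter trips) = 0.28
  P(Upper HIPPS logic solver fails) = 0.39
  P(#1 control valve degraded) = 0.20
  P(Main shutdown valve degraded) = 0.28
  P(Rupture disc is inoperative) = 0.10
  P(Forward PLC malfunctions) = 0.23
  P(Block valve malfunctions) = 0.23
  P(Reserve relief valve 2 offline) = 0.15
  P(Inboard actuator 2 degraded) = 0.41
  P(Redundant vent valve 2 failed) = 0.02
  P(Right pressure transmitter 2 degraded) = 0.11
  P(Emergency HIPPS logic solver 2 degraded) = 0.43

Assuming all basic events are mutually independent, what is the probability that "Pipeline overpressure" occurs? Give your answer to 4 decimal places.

P(Control loop down) [AND] = 0.19 × 0.19 = 0.036100
P(Block path fails) [AND] = 0.39 × 0.20 = 0.078000
P(HIPPS stage inoperative) [OR] = 1 − (1−0.23) × (1−0.15) × (1−0.41) × (1−0.02) = 0.621568
P(Shutdown chain down) [AND] = 0.28 × 0.10 × 0.23 × 0.621568 = 0.004003
P(Vent line down) [AND] = 0.39 × 0.28 × 0.078000 × 0.004003 = 0.000034
P(Pipeline overpressure) [OR] = 1 − (1−0.036100) × (1−0.000034) × (1−0.11) × (1−0.43) = 0.511030
Rounded to 4 decimal places: P(Pipeline overpressure) ≈ 0.5110.

0.5110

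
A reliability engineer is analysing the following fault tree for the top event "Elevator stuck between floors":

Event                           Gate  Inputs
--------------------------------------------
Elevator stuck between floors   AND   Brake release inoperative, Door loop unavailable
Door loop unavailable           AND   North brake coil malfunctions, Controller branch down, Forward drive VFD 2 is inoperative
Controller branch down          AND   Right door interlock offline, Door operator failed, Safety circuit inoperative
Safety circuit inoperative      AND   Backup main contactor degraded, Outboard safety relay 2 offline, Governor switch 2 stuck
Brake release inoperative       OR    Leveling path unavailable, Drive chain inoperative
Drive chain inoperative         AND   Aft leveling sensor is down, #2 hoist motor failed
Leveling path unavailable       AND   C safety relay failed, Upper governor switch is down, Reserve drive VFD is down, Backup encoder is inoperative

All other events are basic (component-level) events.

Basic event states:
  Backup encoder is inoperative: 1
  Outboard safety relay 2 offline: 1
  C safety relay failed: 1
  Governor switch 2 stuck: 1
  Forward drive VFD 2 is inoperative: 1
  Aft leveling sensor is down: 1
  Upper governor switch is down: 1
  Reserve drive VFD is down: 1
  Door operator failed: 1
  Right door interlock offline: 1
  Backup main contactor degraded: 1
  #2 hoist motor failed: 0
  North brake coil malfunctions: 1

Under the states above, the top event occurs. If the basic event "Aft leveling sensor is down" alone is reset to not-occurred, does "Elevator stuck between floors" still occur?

Yes

Counterfactual: set "Aft leveling sensor is down" to not occurred.
Leveling path unavailable [AND]: C safety relay failed=occurs, Upper governor switch is down=occurs, Reserve drive VFD is down=occurs, Backup encoder is inoperative=occurs → all inputs occur → occurs.
Drive chain inoperative [AND]: Aft leveling sensor is down=not, #2 hoist motor failed=not → not all inputs occur → does not occur.
Brake release inoperative [OR]: Leveling path unavailable=occurs, Drive chain inoperative=not → at least one input occurs → occurs.
Safety circuit inoperative [AND]: Backup main contactor degraded=occurs, Outboard safety relay 2 offline=occurs, Governor switch 2 stuck=occurs → all inputs occur → occurs.
Controller branch down [AND]: Right door interlock offline=occurs, Door operator failed=occurs, Safety circuit inoperative=occurs → all inputs occur → occurs.
Door loop unavailable [AND]: North brake coil malfunctions=occurs, Controller branch down=occurs, Forward drive VFD 2 is inoperative=occurs → all inputs occur → occurs.
Elevator stuck between floors [AND]: Brake release inoperative=occurs, Door loop unavailable=occurs → all inputs occur → occurs.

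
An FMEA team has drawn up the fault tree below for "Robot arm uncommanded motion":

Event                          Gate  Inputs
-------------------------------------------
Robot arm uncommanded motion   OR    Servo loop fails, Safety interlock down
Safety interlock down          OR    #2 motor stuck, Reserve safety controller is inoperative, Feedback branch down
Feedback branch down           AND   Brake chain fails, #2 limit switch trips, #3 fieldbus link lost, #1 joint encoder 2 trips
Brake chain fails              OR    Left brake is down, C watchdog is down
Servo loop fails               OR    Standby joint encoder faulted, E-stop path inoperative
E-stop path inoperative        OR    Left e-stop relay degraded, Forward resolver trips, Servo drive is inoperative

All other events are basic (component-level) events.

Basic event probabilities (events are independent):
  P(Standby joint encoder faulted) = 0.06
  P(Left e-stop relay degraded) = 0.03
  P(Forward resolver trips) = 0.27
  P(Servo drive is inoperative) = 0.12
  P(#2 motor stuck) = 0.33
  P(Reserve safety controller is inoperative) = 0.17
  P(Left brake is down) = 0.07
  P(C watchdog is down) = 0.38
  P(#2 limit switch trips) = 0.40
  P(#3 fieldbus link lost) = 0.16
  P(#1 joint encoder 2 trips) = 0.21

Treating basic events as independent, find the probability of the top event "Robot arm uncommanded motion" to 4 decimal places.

P(E-stop path inoperative) [OR] = 1 − (1−0.03) × (1−0.27) × (1−0.12) = 0.376872
P(Servo loop fails) [OR] = 1 − (1−0.06) × (1−0.376872) = 0.414260
P(Brake chain fails) [OR] = 1 − (1−0.07) × (1−0.38) = 0.423400
P(Feedback branch down) [AND] = 0.423400 × 0.40 × 0.16 × 0.21 = 0.005690
P(Safety interlock down) [OR] = 1 − (1−0.33) × (1−0.17) × (1−0.005690) = 0.447064
P(Robot arm uncommanded motion) [OR] = 1 − (1−0.414260) × (1−0.447064) = 0.676123
Rounded to 4 decimal places: P(Robot arm uncommanded motion) ≈ 0.6761.

0.6761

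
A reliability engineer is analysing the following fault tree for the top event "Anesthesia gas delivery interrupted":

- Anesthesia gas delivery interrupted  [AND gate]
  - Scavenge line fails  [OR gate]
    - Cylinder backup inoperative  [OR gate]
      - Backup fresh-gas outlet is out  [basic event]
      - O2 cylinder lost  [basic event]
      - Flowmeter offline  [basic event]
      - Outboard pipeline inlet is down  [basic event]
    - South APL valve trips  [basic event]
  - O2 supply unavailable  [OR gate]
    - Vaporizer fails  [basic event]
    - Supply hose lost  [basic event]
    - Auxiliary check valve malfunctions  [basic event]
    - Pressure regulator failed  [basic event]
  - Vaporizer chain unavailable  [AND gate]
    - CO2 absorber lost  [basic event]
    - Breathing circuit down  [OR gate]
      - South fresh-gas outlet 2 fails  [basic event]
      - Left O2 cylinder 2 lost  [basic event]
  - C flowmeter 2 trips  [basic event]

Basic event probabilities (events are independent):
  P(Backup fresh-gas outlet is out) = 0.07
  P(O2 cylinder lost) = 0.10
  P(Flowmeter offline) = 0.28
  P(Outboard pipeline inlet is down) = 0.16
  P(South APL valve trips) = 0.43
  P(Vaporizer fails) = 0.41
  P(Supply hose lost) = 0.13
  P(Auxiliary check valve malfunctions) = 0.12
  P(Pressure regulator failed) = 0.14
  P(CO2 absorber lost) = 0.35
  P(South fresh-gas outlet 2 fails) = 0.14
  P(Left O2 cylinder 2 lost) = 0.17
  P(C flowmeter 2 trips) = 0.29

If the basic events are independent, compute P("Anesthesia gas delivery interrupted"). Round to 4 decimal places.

P(Cylinder backup inoperative) [OR] = 1 − (1−0.07) × (1−0.10) × (1−0.28) × (1−0.16) = 0.493782
P(Scavenge line fails) [OR] = 1 − (1−0.493782) × (1−0.43) = 0.711456
P(O2 supply unavailable) [OR] = 1 − (1−0.41) × (1−0.13) × (1−0.12) × (1−0.14) = 0.611535
P(Breathing circuit down) [OR] = 1 − (1−0.14) × (1−0.17) = 0.286200
P(Vaporizer chain unavailable) [AND] = 0.35 × 0.286200 = 0.100170
P(Anesthesia gas delivery interrupted) [AND] = 0.711456 × 0.611535 × 0.100170 × 0.29 = 0.012639
Rounded to 4 decimal places: P(Anesthesia gas delivery interrupted) ≈ 0.0126.

0.0126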